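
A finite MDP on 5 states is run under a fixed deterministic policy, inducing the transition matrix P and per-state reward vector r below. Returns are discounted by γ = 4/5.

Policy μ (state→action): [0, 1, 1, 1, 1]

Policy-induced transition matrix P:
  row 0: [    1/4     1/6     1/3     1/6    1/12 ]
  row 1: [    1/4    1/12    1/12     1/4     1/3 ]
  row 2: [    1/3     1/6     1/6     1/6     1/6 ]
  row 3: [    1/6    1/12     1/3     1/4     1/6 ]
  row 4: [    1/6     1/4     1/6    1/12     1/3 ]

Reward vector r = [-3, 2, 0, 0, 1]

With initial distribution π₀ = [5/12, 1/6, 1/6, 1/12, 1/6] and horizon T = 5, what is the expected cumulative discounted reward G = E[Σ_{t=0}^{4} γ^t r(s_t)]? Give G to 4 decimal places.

t=0: π = [0.4167, 0.1667, 0.1667, 0.0833, 0.1667], E[r] = -0.7500, γ^t·E[r] = -0.750000, running G = -0.750000
t=1: π = [0.2431, 0.1597, 0.2361, 0.1736, 0.1875], E[r] = -0.2222, γ^t·E[r] = -0.177778, running G = -0.927778
t=2: π = [0.2396, 0.1545, 0.2228, 0.1788, 0.2043], E[r] = -0.2054, γ^t·E[r] = -0.131481, running G = -1.059259
t=3: π = [0.2366, 0.1559, 0.2235, 0.1774, 0.2065], E[r] = -0.1916, γ^t·E[r] = -0.098099, running G = -1.157358
t=4: π = [0.2366, 0.1561, 0.2227, 0.1772, 0.2073], E[r] = -0.1904, γ^t·E[r] = -0.077970, running G = -1.235328

G = -1.2353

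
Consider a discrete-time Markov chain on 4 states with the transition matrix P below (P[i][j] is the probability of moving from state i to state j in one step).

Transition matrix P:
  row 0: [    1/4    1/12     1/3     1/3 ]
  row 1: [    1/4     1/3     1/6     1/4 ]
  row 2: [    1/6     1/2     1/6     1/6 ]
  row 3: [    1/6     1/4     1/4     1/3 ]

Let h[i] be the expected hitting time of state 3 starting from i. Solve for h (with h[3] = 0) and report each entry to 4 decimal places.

First-step conditioning: h[3] = 0; for i ≠ 3, h[i] = 1 + Σ_k P[i][k]·h[k].
  h[0] = 1 + 1/4·h[0] + 1/12·h[1] + 1/3·h[2]
  h[1] = 1 + 1/4·h[0] + 1/3·h[1] + 1/6·h[2]
  h[2] = 1 + 1/6·h[0] + 1/2·h[1] + 1/6·h[2]
Solving the 3×3 linear system over states ≠ 3 gives exactly h = [48/13, 876/221, 954/221, 0] (h[3] = 0 is the target).

h = [3.6923, 3.9638, 4.3167, 0.0000]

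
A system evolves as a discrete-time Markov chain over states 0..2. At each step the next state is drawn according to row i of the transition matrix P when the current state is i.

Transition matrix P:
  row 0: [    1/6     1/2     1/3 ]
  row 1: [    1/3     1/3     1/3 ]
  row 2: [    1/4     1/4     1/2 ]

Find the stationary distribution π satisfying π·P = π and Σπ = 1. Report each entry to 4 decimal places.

Balance equations π_j = Σ_i π_i·P[i][j]:
  π_0 = 1/6·π_0 + 1/3·π_1 + 1/4·π_2
  π_1 = 1/2·π_0 + 1/3·π_1 + 1/4·π_2
  normalize: π_0 + π_1 + π_2 = 1
Solving the linear system gives exactly π = [9/35, 12/35, 2/5].

π = [0.2571, 0.3429, 0.4000]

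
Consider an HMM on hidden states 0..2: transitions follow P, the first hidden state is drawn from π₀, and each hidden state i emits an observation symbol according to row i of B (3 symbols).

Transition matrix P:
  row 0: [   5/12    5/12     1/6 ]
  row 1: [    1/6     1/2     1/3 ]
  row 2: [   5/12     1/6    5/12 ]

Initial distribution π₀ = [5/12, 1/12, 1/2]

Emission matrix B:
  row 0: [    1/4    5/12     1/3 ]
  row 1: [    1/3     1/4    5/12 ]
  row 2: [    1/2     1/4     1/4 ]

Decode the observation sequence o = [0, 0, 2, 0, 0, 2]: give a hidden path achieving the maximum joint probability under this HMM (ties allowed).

t=0: δ = [1.042e-01, 2.778e-02, 2.500e-01]  (obs o_0=0)
t=1: δ = [2.604e-02, 1.447e-02, 5.208e-02]  ψ = [2, 0, 2]  (obs o_1=0)
t=2: δ = [7.234e-03, 4.521e-03, 5.425e-03]  ψ = [2, 0, 2]  (obs o_2=2)
t=3: δ = [7.535e-04, 1.005e-03, 1.130e-03]  ψ = [0, 0, 2]  (obs o_3=0)
t=4: δ = [1.177e-04, 1.674e-04, 2.355e-04]  ψ = [2, 1, 2]  (obs o_4=0)
t=5: δ = [3.270e-05, 3.489e-05, 2.453e-05]  ψ = [2, 1, 2]  (obs o_5=2)
backtrack: best end state = 1; path = [2, 2, 0, 1, 1, 1]

path = [2, 2, 0, 1, 1, 1]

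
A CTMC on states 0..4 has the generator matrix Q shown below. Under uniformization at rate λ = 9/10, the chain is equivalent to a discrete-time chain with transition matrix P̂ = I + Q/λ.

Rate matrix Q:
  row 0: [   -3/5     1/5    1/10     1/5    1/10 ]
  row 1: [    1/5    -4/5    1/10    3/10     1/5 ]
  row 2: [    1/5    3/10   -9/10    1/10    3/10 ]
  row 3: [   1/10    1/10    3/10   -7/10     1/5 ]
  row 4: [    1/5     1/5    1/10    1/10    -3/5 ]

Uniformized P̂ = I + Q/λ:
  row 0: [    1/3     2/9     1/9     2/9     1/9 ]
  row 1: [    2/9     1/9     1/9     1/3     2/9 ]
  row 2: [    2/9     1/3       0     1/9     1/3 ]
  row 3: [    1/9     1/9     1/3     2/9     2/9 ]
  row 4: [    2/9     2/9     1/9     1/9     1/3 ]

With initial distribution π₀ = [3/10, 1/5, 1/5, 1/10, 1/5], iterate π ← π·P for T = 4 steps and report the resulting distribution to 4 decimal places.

t=0: π = [0.3000, 0.2000, 0.2000, 0.1000, 0.2000]
t=1: π = [0.2444, 0.2111, 0.1111, 0.2000, 0.2333]
t=2: π = [0.2272, 0.1889, 0.1432, 0.2074, 0.2333]
t=3: π = [0.2244, 0.1941, 0.1413, 0.2014, 0.2388]
t=4: π = [0.2248, 0.1940, 0.1402, 0.2016, 0.2395]

π = [0.2248, 0.1940, 0.1402, 0.2016, 0.2395]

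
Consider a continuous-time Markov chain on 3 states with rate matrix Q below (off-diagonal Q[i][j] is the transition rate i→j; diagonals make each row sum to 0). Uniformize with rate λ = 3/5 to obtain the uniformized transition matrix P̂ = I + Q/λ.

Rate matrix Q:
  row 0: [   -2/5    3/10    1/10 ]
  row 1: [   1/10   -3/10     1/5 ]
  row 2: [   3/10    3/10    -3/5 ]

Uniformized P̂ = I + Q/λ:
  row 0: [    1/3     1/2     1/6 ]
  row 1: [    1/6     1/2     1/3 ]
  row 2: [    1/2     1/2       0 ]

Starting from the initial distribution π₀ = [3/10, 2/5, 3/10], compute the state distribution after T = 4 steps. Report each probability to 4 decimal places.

π = [0.2856, 0.5000, 0.2144]

t=0: π = [0.3000, 0.4000, 0.3000]
t=1: π = [0.3167, 0.5000, 0.1833]
t=2: π = [0.2806, 0.5000, 0.2194]
t=3: π = [0.2866, 0.5000, 0.2134]
t=4: π = [0.2856, 0.5000, 0.2144]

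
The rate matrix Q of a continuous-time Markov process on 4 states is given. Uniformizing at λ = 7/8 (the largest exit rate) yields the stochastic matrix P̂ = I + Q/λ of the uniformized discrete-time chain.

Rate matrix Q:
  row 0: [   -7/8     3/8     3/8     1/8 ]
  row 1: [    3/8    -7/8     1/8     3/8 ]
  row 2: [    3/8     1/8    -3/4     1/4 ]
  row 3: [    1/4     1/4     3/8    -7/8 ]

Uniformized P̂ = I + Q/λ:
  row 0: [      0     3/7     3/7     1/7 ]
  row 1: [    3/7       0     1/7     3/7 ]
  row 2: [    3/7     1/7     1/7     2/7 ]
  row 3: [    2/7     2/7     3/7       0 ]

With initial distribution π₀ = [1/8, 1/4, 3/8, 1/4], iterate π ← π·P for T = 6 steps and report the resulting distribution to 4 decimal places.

π = [0.2757, 0.2243, 0.2868, 0.2132]

t=0: π = [0.1250, 0.2500, 0.3750, 0.2500]
t=1: π = [0.3393, 0.1786, 0.2500, 0.2321]
t=2: π = [0.2500, 0.2474, 0.3061, 0.1964]
t=3: π = [0.2934, 0.2070, 0.2704, 0.2292]
t=4: π = [0.2701, 0.2299, 0.2922, 0.2079]
t=5: π = [0.2831, 0.2169, 0.2794, 0.2206]
t=6: π = [0.2757, 0.2243, 0.2868, 0.2132]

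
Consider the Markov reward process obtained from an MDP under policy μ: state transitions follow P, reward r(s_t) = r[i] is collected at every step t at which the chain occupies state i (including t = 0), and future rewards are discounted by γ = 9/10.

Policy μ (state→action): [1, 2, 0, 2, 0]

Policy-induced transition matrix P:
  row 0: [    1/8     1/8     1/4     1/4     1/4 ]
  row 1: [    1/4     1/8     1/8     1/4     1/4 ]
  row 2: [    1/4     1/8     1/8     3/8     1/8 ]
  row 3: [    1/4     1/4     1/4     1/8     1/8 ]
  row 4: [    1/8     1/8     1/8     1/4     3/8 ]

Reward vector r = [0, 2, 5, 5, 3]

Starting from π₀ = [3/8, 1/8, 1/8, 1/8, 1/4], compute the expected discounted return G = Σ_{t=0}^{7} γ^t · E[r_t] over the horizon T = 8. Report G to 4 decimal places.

G = 16.8982

t=0: π = [0.3750, 0.1250, 0.1250, 0.1250, 0.2500], E[r] = 2.2500, γ^t·E[r] = 2.250000, running G = 2.250000
t=1: π = [0.1719, 0.1406, 0.1875, 0.2500, 0.2500], E[r] = 3.2188, γ^t·E[r] = 2.896875, running G = 5.146875
t=2: π = [0.1973, 0.1563, 0.1777, 0.2422, 0.2266], E[r] = 3.0918, γ^t·E[r] = 2.504355, running G = 7.651230
t=3: π = [0.1970, 0.1553, 0.1799, 0.2419, 0.2258], E[r] = 3.0974, γ^t·E[r] = 2.258013, running G = 9.909244
t=4: π = [0.1971, 0.1552, 0.1799, 0.2422, 0.2255], E[r] = 3.0976, γ^t·E[r] = 2.032312, running G = 11.941556
t=5: π = [0.1972, 0.1553, 0.1799, 0.2422, 0.2254], E[r] = 3.0975, γ^t·E[r] = 1.829020, running G = 13.770576
t=6: π = [0.1972, 0.1553, 0.1799, 0.2422, 0.2254], E[r] = 3.0975, γ^t·E[r] = 1.646123, running G = 15.416699
t=7: π = [0.1972, 0.1553, 0.1799, 0.2422, 0.2254], E[r] = 3.0975, γ^t·E[r] = 1.481509, running G = 16.898208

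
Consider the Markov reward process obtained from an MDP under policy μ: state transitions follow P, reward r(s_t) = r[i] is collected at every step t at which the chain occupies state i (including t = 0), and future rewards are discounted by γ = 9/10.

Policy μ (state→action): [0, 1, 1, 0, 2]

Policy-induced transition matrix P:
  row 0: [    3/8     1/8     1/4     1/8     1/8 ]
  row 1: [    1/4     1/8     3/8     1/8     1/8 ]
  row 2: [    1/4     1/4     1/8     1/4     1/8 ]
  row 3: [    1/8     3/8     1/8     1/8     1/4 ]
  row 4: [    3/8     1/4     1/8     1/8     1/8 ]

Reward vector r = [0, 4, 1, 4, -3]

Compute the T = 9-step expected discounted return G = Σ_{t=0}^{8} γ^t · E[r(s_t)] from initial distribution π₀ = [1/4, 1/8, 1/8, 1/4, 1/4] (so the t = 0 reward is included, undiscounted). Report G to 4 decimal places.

G = 7.0991

t=0: π = [0.2500, 0.1250, 0.1250, 0.2500, 0.2500], E[r] = 0.8750, γ^t·E[r] = 0.875000, running G = 0.875000
t=1: π = [0.2813, 0.2344, 0.1875, 0.1406, 0.1563], E[r] = 1.2188, γ^t·E[r] = 1.096875, running G = 1.971875
t=2: π = [0.2871, 0.2031, 0.2188, 0.1484, 0.1426], E[r] = 1.1973, γ^t·E[r] = 0.969785, running G = 2.941660
t=3: π = [0.2852, 0.2073, 0.2117, 0.1523, 0.1436], E[r] = 1.2195, γ^t·E[r] = 0.889003, running G = 3.830663
t=4: π = [0.2845, 0.2075, 0.2125, 0.1515, 0.1440], E[r] = 1.2161, γ^t·E[r] = 0.797900, running G = 4.628563
t=5: π = [0.2846, 0.2074, 0.2124, 0.1516, 0.1439], E[r] = 1.2166, γ^t·E[r] = 0.718382, running G = 5.346945
t=6: π = [0.2846, 0.2074, 0.2124, 0.1516, 0.1439], E[r] = 1.2166, γ^t·E[r] = 0.646534, running G = 5.993479
t=7: π = [0.2846, 0.2074, 0.2124, 0.1516, 0.1439], E[r] = 1.2166, γ^t·E[r] = 0.581881, running G = 6.575360
t=8: π = [0.2846, 0.2074, 0.2124, 0.1516, 0.1439], E[r] = 1.2166, γ^t·E[r] = 0.523693, running G = 7.099053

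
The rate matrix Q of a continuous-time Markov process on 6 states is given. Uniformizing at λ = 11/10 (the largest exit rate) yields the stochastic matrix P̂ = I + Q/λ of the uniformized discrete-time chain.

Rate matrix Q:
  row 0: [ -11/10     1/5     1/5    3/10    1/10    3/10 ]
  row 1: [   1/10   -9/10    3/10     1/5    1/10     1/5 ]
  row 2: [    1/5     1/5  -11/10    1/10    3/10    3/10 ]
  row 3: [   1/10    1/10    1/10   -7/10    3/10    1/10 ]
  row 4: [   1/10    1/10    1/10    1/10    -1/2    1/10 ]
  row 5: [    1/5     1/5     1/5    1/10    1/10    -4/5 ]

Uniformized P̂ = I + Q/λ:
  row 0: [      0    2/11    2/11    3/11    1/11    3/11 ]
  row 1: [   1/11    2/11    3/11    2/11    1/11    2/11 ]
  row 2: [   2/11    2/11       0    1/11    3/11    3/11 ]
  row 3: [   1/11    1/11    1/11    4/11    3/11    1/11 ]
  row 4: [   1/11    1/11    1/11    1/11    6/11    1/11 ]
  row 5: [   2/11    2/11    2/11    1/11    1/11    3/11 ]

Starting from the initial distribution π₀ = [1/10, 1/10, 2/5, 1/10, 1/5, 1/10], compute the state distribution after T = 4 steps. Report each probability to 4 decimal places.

π = [0.1093, 0.1424, 0.1317, 0.1702, 0.2655, 0.1809]

t=0: π = [0.1000, 0.1000, 0.4000, 0.1000, 0.2000, 0.1000]
t=1: π = [0.1273, 0.1545, 0.0909, 0.1455, 0.2727, 0.2091]
t=2: π = [0.1066, 0.1438, 0.1413, 0.1678, 0.2579, 0.1826]
t=3: π = [0.1107, 0.1431, 0.1305, 0.1691, 0.2643, 0.1823]
t=4: π = [0.1093, 0.1424, 0.1317, 0.1702, 0.2655, 0.1809]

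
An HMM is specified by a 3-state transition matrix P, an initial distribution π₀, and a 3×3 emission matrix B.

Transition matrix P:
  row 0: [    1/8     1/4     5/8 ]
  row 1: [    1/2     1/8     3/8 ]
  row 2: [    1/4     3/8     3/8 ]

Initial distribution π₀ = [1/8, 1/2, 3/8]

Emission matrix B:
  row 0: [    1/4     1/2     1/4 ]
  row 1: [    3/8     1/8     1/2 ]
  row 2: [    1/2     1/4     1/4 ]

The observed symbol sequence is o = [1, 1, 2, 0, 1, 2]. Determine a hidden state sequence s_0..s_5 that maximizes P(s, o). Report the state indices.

t=0: δ = [6.250e-02, 6.250e-02, 9.375e-02]  (obs o_0=1)
t=1: δ = [1.562e-02, 4.395e-03, 9.766e-03]  ψ = [1, 2, 0]  (obs o_1=1)
t=2: δ = [6.104e-04, 1.953e-03, 2.441e-03]  ψ = [2, 0, 0]  (obs o_2=2)
t=3: δ = [2.441e-04, 3.433e-04, 4.578e-04]  ψ = [1, 2, 2]  (obs o_3=0)
t=4: δ = [8.583e-05, 2.146e-05, 4.292e-05]  ψ = [1, 2, 2]  (obs o_4=1)
t=5: δ = [2.682e-06, 1.073e-05, 1.341e-05]  ψ = [0, 0, 0]  (obs o_5=2)
backtrack: best end state = 2; path = [1, 0, 2, 1, 0, 2]

path = [1, 0, 2, 1, 0, 2]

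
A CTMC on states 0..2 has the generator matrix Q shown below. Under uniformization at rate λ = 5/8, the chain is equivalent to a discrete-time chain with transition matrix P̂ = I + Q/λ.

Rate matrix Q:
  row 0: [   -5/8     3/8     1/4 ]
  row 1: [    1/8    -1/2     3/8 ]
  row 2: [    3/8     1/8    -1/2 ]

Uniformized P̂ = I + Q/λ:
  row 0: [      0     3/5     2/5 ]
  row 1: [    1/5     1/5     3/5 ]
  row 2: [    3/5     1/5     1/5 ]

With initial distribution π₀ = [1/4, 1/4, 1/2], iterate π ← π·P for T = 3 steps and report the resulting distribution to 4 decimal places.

π = [0.3020, 0.3080, 0.3900]

t=0: π = [0.2500, 0.2500, 0.5000]
t=1: π = [0.3500, 0.3000, 0.3500]
t=2: π = [0.2700, 0.3400, 0.3900]
t=3: π = [0.3020, 0.3080, 0.3900]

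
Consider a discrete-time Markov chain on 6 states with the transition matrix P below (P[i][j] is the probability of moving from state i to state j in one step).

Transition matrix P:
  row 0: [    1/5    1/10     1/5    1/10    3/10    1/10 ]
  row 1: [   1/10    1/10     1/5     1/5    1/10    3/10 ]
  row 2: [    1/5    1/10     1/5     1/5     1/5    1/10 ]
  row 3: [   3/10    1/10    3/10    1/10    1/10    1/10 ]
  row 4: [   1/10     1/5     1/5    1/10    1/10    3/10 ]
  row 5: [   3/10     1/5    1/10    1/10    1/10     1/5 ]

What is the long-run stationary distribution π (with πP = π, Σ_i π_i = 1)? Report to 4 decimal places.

Balance equations π_j = Σ_i π_i·P[i][j]:
  π_0 = 1/5·π_0 + 1/10·π_1 + 1/5·π_2 + 3/10·π_3 + 1/10·π_4 + 3/10·π_5
  π_1 = 1/10·π_0 + 1/10·π_1 + 1/10·π_2 + 1/10·π_3 + 1/5·π_4 + 1/5·π_5
  π_2 = 1/5·π_0 + 1/5·π_1 + 1/5·π_2 + 3/10·π_3 + 1/5·π_4 + 1/10·π_5
  π_3 = 1/10·π_0 + 1/5·π_1 + 1/5·π_2 + 1/10·π_3 + 1/10·π_4 + 1/10·π_5
  π_4 = 3/10·π_0 + 1/10·π_1 + 1/5·π_2 + 1/10·π_3 + 1/10·π_4 + 1/10·π_5
  normalize: π_0 + π_1 + π_2 + π_3 + π_4 + π_5 = 1
Solving the linear system gives exactly π = [22384/111045, 4946/37015, 21727/111045, 14761/111045, 538/3365, 6527/37015].

π = [0.2016, 0.1336, 0.1957, 0.1329, 0.1599, 0.1763]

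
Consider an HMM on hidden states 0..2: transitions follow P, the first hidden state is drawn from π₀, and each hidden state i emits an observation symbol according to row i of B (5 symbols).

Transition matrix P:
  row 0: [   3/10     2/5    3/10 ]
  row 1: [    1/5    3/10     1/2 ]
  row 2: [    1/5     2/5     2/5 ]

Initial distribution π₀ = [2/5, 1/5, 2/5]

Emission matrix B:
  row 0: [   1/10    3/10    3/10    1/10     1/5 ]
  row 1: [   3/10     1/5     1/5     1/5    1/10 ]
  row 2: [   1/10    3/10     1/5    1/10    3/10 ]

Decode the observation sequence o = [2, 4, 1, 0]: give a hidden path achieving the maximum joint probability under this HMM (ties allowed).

path = [0, 2, 2, 1]

t=0: δ = [1.200e-01, 4.000e-02, 8.000e-02]  (obs o_0=2)
t=1: δ = [7.200e-03, 4.800e-03, 1.080e-02]  ψ = [0, 0, 0]  (obs o_1=4)
t=2: δ = [6.480e-04, 8.640e-04, 1.296e-03]  ψ = [0, 2, 2]  (obs o_2=1)
t=3: δ = [2.592e-05, 1.555e-04, 5.184e-05]  ψ = [2, 2, 2]  (obs o_3=0)
backtrack: best end state = 1; path = [0, 2, 2, 1]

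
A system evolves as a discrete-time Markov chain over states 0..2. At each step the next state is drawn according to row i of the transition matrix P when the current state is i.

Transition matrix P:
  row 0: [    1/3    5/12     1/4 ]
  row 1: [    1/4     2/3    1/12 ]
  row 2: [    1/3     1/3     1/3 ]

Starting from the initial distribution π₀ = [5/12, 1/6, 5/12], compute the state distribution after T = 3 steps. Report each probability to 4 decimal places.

π = [0.2916, 0.5252, 0.1832]

t=0: π = [0.4167, 0.1667, 0.4167]
t=1: π = [0.3194, 0.4236, 0.2569]
t=2: π = [0.2980, 0.5012, 0.2008]
t=3: π = [0.2916, 0.5252, 0.1832]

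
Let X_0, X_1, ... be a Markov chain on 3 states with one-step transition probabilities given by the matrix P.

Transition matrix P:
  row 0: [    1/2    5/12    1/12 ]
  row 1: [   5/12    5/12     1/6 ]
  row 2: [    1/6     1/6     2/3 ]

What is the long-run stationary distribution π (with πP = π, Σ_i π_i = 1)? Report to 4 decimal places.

π = [0.3810, 0.3492, 0.2698]

Balance equations π_j = Σ_i π_i·P[i][j]:
  π_0 = 1/2·π_0 + 5/12·π_1 + 1/6·π_2
  π_1 = 5/12·π_0 + 5/12·π_1 + 1/6·π_2
  normalize: π_0 + π_1 + π_2 = 1
Solving the linear system gives exactly π = [8/21, 22/63, 17/63].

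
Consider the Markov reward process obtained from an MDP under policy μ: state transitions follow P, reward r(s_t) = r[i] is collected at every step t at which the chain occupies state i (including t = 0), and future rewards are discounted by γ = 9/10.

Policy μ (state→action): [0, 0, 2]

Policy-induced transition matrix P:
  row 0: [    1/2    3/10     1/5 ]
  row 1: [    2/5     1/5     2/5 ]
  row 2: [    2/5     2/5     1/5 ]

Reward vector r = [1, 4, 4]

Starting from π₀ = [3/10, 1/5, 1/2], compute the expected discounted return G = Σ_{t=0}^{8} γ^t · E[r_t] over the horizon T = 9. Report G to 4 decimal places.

t=0: π = [0.3000, 0.2000, 0.5000], E[r] = 3.1000, γ^t·E[r] = 3.100000, running G = 3.100000
t=1: π = [0.4300, 0.3300, 0.2400], E[r] = 2.7100, γ^t·E[r] = 2.439000, running G = 5.539000
t=2: π = [0.4430, 0.2910, 0.2660], E[r] = 2.6710, γ^t·E[r] = 2.163510, running G = 7.702510
t=3: π = [0.4443, 0.2975, 0.2582], E[r] = 2.6671, γ^t·E[r] = 1.944316, running G = 9.646826
t=4: π = [0.4444, 0.2961, 0.2595], E[r] = 2.6667, γ^t·E[r] = 1.749628, running G = 11.396454
t=5: π = [0.4444, 0.2963, 0.2592], E[r] = 2.6667, γ^t·E[r] = 1.574643, running G = 12.971097
t=6: π = [0.4444, 0.2963, 0.2593], E[r] = 2.6667, γ^t·E[r] = 1.417176, running G = 14.388273
t=7: π = [0.4444, 0.2963, 0.2593], E[r] = 2.6667, γ^t·E[r] = 1.275458, running G = 15.663732
t=8: π = [0.4444, 0.2963, 0.2593], E[r] = 2.6667, γ^t·E[r] = 1.147913, running G = 16.811644

G = 16.8116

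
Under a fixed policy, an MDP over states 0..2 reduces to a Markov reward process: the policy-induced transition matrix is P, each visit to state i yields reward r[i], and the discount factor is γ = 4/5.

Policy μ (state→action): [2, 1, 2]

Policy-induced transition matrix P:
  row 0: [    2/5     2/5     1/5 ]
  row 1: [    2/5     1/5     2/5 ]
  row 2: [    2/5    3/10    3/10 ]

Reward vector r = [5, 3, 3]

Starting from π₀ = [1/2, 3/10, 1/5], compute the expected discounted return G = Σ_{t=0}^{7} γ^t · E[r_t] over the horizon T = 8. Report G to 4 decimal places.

t=0: π = [0.5000, 0.3000, 0.2000], E[r] = 4.0000, γ^t·E[r] = 4.000000, running G = 4.000000
t=1: π = [0.4000, 0.3200, 0.2800], E[r] = 3.8000, γ^t·E[r] = 3.040000, running G = 7.040000
t=2: π = [0.4000, 0.3080, 0.2920], E[r] = 3.8000, γ^t·E[r] = 2.432000, running G = 9.472000
t=3: π = [0.4000, 0.3092, 0.2908], E[r] = 3.8000, γ^t·E[r] = 1.945600, running G = 11.417600
t=4: π = [0.4000, 0.3091, 0.2909], E[r] = 3.8000, γ^t·E[r] = 1.556480, running G = 12.974080
t=5: π = [0.4000, 0.3091, 0.2909], E[r] = 3.8000, γ^t·E[r] = 1.245184, running G = 14.219264
t=6: π = [0.4000, 0.3091, 0.2909], E[r] = 3.8000, γ^t·E[r] = 0.996147, running G = 15.215411
t=7: π = [0.4000, 0.3091, 0.2909], E[r] = 3.8000, γ^t·E[r] = 0.796918, running G = 16.012329

G = 16.0123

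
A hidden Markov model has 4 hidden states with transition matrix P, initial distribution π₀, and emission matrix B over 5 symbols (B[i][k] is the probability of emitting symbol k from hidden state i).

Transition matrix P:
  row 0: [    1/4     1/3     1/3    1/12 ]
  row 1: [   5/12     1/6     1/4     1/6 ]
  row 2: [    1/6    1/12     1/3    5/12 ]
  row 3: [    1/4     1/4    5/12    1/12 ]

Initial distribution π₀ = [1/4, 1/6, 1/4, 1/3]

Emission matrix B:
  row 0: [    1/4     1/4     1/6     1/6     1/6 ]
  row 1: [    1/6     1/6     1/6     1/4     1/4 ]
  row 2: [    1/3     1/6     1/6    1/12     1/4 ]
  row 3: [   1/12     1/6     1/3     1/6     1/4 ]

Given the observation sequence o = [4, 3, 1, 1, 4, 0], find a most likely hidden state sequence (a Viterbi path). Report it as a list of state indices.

t=0: δ = [4.167e-02, 4.167e-02, 6.250e-02, 8.333e-02]  (obs o_0=4)
t=1: δ = [3.472e-03, 5.208e-03, 2.894e-03, 4.340e-03]  ψ = [3, 3, 3, 2]  (obs o_1=3)
t=2: δ = [5.425e-04, 1.929e-04, 3.014e-04, 2.009e-04]  ψ = [1, 0, 3, 2]  (obs o_2=1)
t=3: δ = [3.391e-05, 3.014e-05, 3.014e-05, 2.093e-05]  ψ = [0, 0, 0, 2]  (obs o_3=1)
t=4: δ = [2.093e-06, 2.826e-06, 2.826e-06, 3.140e-06]  ψ = [1, 0, 0, 2]  (obs o_4=4)
t=5: δ = [2.943e-07, 1.308e-07, 4.361e-07, 9.811e-08]  ψ = [1, 3, 3, 2]  (obs o_5=0)
backtrack: best end state = 2; path = [3, 1, 0, 2, 3, 2]

path = [3, 1, 0, 2, 3, 2]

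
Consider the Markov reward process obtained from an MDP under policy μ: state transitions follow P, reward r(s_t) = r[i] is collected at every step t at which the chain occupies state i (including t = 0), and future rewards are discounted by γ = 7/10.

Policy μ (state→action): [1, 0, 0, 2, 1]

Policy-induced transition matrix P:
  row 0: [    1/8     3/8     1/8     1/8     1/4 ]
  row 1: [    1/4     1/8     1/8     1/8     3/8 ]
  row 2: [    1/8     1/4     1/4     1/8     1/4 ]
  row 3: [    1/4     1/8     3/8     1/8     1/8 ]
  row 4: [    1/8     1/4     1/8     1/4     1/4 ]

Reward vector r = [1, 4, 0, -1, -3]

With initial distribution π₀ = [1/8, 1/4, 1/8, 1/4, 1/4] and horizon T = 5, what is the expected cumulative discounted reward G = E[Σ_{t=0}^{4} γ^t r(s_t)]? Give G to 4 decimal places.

G = 0.3471

t=0: π = [0.1250, 0.2500, 0.1250, 0.2500, 0.2500], E[r] = 0.1250, γ^t·E[r] = 0.125000, running G = 0.125000
t=1: π = [0.1875, 0.2031, 0.2031, 0.1563, 0.2500], E[r] = 0.0938, γ^t·E[r] = 0.065625, running G = 0.190625
t=2: π = [0.1699, 0.2285, 0.1895, 0.1563, 0.2559], E[r] = 0.1602, γ^t·E[r] = 0.078477, running G = 0.269102
t=3: π = [0.1731, 0.2231, 0.1877, 0.1570, 0.2590], E[r] = 0.1316, γ^t·E[r] = 0.045136, running G = 0.314238
t=4: π = [0.1725, 0.2241, 0.1877, 0.1574, 0.2583], E[r] = 0.1368, γ^t·E[r] = 0.032848, running G = 0.347086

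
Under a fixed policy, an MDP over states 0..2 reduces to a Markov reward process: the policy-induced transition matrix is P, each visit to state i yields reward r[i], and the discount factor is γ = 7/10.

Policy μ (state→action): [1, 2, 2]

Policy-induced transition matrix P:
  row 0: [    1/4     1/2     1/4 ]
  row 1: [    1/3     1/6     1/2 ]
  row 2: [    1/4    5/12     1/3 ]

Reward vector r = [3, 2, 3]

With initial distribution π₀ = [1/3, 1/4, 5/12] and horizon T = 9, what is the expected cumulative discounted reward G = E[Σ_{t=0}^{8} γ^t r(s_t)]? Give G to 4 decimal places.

G = 8.5550

t=0: π = [0.3333, 0.2500, 0.4167], E[r] = 2.7500, γ^t·E[r] = 2.750000, running G = 2.750000
t=1: π = [0.2708, 0.3819, 0.3472], E[r] = 2.6181, γ^t·E[r] = 1.832639, running G = 4.582639
t=2: π = [0.2818, 0.3438, 0.3744], E[r] = 2.6563, γ^t·E[r] = 1.301563, running G = 5.884201
t=3: π = [0.2786, 0.3542, 0.3671], E[r] = 2.6458, γ^t·E[r] = 0.907504, running G = 6.791706
t=4: π = [0.2795, 0.3513, 0.3691], E[r] = 2.6487, γ^t·E[r] = 0.635945, running G = 7.427651
t=5: π = [0.2793, 0.3521, 0.3686], E[r] = 2.6479, γ^t·E[r] = 0.445028, running G = 7.872679
t=6: π = [0.2793, 0.3519, 0.3687], E[r] = 2.6481, γ^t·E[r] = 0.311545, running G = 8.184224
t=7: π = [0.2793, 0.3520, 0.3687], E[r] = 2.6480, γ^t·E[r] = 0.218077, running G = 8.402301
t=8: π = [0.2793, 0.3520, 0.3687], E[r] = 2.6480, γ^t·E[r] = 0.152655, running G = 8.554955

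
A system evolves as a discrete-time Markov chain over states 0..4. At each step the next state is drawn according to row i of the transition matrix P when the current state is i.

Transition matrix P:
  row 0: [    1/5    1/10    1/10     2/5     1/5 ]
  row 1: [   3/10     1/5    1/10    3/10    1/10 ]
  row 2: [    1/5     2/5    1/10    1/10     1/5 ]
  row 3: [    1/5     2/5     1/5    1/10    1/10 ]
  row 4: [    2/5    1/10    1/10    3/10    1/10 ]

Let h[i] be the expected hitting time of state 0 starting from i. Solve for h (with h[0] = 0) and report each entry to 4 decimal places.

h = [0.0000, 3.6234, 3.8848, 3.9471, 3.2611]

First-step conditioning: h[0] = 0; for i ≠ 0, h[i] = 1 + Σ_k P[i][k]·h[k].
  h[1] = 1 + 1/5·h[1] + 1/10·h[2] + 3/10·h[3] + 1/10·h[4]
  h[2] = 1 + 2/5·h[1] + 1/10·h[2] + 1/10·h[3] + 1/5·h[4]
  h[3] = 1 + 2/5·h[1] + 1/5·h[2] + 1/10·h[3] + 1/10·h[4]
  h[4] = 1 + 1/10·h[1] + 1/10·h[2] + 3/10·h[3] + 1/10·h[4]
Solving the 4×4 linear system over states ≠ 0 gives exactly h = [0, 12200/3367, 13080/3367, 13290/3367, 10980/3367] (h[0] = 0 is the target).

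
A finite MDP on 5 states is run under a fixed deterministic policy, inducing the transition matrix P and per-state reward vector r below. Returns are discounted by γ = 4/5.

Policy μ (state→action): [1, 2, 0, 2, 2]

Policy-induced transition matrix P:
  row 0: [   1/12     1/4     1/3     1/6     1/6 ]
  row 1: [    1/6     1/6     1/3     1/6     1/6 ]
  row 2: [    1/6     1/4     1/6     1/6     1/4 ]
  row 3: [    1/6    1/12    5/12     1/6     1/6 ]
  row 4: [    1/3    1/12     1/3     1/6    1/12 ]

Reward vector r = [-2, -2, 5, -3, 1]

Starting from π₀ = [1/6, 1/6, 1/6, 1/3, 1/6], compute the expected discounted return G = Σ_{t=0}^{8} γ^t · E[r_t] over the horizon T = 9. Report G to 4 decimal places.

G = 0.9795

t=0: π = [0.1667, 0.1667, 0.1667, 0.3333, 0.1667], E[r] = -0.6667, γ^t·E[r] = -0.666667, running G = -0.666667
t=1: π = [0.1806, 0.1528, 0.3333, 0.1667, 0.1667], E[r] = 0.6667, γ^t·E[r] = 0.533333, running G = -0.133333
t=2: π = [0.1794, 0.1817, 0.2917, 0.1667, 0.1806], E[r] = 0.4167, γ^t·E[r] = 0.266667, running G = 0.133333
t=3: π = [0.1818, 0.1770, 0.2986, 0.1667, 0.1759], E[r] = 0.4514, γ^t·E[r] = 0.231111, running G = 0.364444
t=4: π = [0.1808, 0.1782, 0.2975, 0.1667, 0.1769], E[r] = 0.4462, γ^t·E[r] = 0.182756, running G = 0.547200
t=5: π = [0.1811, 0.1779, 0.2976, 0.1667, 0.1767], E[r] = 0.4470, γ^t·E[r] = 0.146473, running G = 0.693673
t=6: π = [0.1810, 0.1779, 0.2976, 0.1667, 0.1767], E[r] = 0.4469, γ^t·E[r] = 0.117144, running G = 0.810817
t=7: π = [0.1810, 0.1779, 0.2976, 0.1667, 0.1767], E[r] = 0.4469, γ^t·E[r] = 0.093720, running G = 0.904536
t=8: π = [0.1810, 0.1779, 0.2976, 0.1667, 0.1767], E[r] = 0.4469, γ^t·E[r] = 0.074975, running G = 0.979511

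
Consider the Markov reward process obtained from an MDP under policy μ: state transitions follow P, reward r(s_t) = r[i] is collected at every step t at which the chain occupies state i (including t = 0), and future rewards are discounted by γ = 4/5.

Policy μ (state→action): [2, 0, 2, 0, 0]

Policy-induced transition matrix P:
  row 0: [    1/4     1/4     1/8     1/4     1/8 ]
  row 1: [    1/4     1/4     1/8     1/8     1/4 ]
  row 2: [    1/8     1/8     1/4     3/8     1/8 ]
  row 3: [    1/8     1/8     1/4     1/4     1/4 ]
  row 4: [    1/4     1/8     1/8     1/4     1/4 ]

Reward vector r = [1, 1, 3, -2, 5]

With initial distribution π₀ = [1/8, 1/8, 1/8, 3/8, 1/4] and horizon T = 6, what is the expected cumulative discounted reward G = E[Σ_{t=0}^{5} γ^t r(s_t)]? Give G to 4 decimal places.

t=0: π = [0.1250, 0.1250, 0.1250, 0.3750, 0.2500], E[r] = 1.1250, γ^t·E[r] = 1.125000, running G = 1.125000
t=1: π = [0.1875, 0.1563, 0.1875, 0.2500, 0.2188], E[r] = 1.5000, γ^t·E[r] = 1.200000, running G = 2.325000
t=2: π = [0.1953, 0.1680, 0.1797, 0.2539, 0.2031], E[r] = 1.4102, γ^t·E[r] = 0.902500, running G = 3.227500
t=3: π = [0.1958, 0.1704, 0.1792, 0.2515, 0.2031], E[r] = 1.4165, γ^t·E[r] = 0.725250, running G = 3.952750
t=4: π = [0.1962, 0.1708, 0.1788, 0.2511, 0.2031], E[r] = 1.4169, γ^t·E[r] = 0.580350, running G = 4.533100
t=5: π = [0.1963, 0.1709, 0.1787, 0.2510, 0.2031], E[r] = 1.4170, γ^t·E[r] = 0.464310, running G = 4.997410

G = 4.9974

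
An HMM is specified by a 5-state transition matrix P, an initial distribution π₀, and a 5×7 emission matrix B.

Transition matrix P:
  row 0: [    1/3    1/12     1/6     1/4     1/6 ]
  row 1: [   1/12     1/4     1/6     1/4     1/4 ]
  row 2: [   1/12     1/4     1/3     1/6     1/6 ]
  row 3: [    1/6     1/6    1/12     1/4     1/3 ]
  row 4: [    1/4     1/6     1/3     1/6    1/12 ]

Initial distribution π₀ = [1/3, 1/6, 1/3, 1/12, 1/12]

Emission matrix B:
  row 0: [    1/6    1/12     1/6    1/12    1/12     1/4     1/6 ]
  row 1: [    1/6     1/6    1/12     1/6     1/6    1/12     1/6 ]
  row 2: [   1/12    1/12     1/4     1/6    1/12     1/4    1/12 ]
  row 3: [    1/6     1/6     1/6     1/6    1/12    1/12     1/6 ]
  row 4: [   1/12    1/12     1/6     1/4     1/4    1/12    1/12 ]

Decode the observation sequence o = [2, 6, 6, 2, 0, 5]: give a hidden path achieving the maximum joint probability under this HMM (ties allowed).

path = [0, 0, 0, 0, 0, 0]

t=0: δ = [5.556e-02, 1.389e-02, 8.333e-02, 1.389e-02, 1.389e-02]  (obs o_0=2)
t=1: δ = [3.086e-03, 3.472e-03, 2.315e-03, 2.315e-03, 1.157e-03]  ψ = [0, 2, 2, 0, 2]  (obs o_1=6)
t=2: δ = [1.715e-04, 1.447e-04, 6.430e-05, 1.447e-04, 7.234e-05]  ψ = [0, 1, 2, 1, 1]  (obs o_2=6)
t=3: δ = [9.526e-06, 3.014e-06, 7.144e-06, 7.144e-06, 8.038e-06]  ψ = [0, 1, 0, 0, 3]  (obs o_3=2)
t=4: δ = [5.292e-07, 2.977e-07, 2.233e-07, 3.969e-07, 1.985e-07]  ψ = [0, 2, 4, 0, 3]  (obs o_4=0)
t=5: δ = [4.410e-08, 6.202e-09, 2.205e-08, 1.103e-08, 1.103e-08]  ψ = [0, 1, 0, 0, 3]  (obs o_5=5)
backtrack: best end state = 0; path = [0, 0, 0, 0, 0, 0]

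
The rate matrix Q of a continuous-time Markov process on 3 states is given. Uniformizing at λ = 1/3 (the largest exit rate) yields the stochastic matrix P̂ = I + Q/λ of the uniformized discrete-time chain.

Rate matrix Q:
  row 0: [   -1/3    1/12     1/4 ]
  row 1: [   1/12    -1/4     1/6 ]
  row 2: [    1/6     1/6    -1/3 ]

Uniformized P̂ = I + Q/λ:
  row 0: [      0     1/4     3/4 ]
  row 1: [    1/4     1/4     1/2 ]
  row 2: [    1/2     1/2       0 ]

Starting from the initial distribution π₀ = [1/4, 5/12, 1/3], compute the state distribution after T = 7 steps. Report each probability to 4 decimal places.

t=0: π = [0.2500, 0.4167, 0.3333]
t=1: π = [0.2708, 0.3333, 0.3958]
t=2: π = [0.2813, 0.3490, 0.3698]
t=3: π = [0.2721, 0.3424, 0.3854]
t=4: π = [0.2783, 0.3464, 0.3753]
t=5: π = [0.2743, 0.3438, 0.3819]
t=6: π = [0.2769, 0.3455, 0.3776]
t=7: π = [0.2752, 0.3444, 0.3804]

π = [0.2752, 0.3444, 0.3804]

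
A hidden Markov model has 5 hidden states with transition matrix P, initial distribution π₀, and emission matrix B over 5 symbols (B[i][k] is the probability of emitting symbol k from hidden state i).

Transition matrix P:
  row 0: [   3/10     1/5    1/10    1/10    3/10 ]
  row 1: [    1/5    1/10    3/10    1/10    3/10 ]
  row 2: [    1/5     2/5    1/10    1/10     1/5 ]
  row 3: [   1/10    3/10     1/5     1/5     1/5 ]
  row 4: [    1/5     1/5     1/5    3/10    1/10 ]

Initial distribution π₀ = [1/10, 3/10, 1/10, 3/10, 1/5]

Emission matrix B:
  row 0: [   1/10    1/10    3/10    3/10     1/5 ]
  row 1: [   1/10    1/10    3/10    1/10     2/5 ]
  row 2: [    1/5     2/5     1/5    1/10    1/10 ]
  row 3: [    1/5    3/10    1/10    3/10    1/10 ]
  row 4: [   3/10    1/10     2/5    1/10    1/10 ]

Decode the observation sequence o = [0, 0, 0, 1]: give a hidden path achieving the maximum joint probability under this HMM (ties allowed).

path = [4, 3, 4, 3]

t=0: δ = [1.000e-02, 3.000e-02, 2.000e-02, 6.000e-02, 6.000e-02]  (obs o_0=0)
t=1: δ = [1.200e-03, 1.800e-03, 2.400e-03, 3.600e-03, 3.600e-03]  ψ = [4, 3, 3, 4, 3]  (obs o_1=0)
t=2: δ = [7.200e-05, 1.080e-04, 1.440e-04, 2.160e-04, 2.160e-04]  ψ = [4, 3, 3, 4, 3]  (obs o_2=0)
t=3: δ = [4.320e-06, 6.480e-06, 1.728e-05, 1.944e-05, 4.320e-06]  ψ = [4, 3, 3, 4, 3]  (obs o_3=1)
backtrack: best end state = 3; path = [4, 3, 4, 3]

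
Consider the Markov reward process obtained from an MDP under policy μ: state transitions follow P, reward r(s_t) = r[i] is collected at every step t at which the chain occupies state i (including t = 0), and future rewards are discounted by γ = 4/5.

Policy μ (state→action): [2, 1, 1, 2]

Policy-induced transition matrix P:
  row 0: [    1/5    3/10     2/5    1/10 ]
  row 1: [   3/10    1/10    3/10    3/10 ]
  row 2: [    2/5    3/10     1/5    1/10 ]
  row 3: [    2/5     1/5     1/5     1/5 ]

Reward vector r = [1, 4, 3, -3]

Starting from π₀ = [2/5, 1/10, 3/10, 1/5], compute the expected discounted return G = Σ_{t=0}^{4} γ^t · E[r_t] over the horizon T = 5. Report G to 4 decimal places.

G = 5.0730

t=0: π = [0.4000, 0.1000, 0.3000, 0.2000], E[r] = 1.1000, γ^t·E[r] = 1.100000, running G = 1.100000
t=1: π = [0.3100, 0.2600, 0.2900, 0.1400], E[r] = 1.8000, γ^t·E[r] = 1.440000, running G = 2.540000
t=2: π = [0.3120, 0.2340, 0.2880, 0.1660], E[r] = 1.6140, γ^t·E[r] = 1.032960, running G = 3.572960
t=3: π = [0.3142, 0.2366, 0.2858, 0.1634], E[r] = 1.6278, γ^t·E[r] = 0.833434, running G = 4.406394
t=4: π = [0.3135, 0.2363, 0.2865, 0.1637], E[r] = 1.6274, γ^t·E[r] = 0.666575, running G = 5.072968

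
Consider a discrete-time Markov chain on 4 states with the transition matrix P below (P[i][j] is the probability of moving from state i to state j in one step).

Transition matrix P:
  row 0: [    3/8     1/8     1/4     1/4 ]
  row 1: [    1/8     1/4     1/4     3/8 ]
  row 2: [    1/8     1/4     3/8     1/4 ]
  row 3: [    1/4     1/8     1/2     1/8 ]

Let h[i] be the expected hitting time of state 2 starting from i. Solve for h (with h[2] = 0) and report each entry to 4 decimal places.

h = [3.2308, 3.1282, 0.0000, 2.5128]

First-step conditioning: h[2] = 0; for i ≠ 2, h[i] = 1 + Σ_k P[i][k]·h[k].
  h[0] = 1 + 3/8·h[0] + 1/8·h[1] + 1/4·h[3]
  h[1] = 1 + 1/8·h[0] + 1/4·h[1] + 3/8·h[3]
  h[3] = 1 + 1/4·h[0] + 1/8·h[1] + 1/8·h[3]
Solving the 3×3 linear system over states ≠ 2 gives exactly h = [42/13, 122/39, 0, 98/39] (h[2] = 0 is the target).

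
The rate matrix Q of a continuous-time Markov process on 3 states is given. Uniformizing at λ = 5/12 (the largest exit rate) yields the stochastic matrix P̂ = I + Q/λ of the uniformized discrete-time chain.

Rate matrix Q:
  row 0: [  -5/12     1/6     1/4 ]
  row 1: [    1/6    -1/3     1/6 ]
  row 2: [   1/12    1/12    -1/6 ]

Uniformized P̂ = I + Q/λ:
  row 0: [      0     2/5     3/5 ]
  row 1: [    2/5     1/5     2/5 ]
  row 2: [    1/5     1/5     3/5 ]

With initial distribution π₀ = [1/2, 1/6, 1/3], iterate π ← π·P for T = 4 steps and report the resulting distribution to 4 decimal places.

π = [0.2096, 0.2397, 0.5507]

t=0: π = [0.5000, 0.1667, 0.3333]
t=1: π = [0.1333, 0.3000, 0.5667]
t=2: π = [0.2333, 0.2267, 0.5400]
t=3: π = [0.1987, 0.2467, 0.5547]
t=4: π = [0.2096, 0.2397, 0.5507]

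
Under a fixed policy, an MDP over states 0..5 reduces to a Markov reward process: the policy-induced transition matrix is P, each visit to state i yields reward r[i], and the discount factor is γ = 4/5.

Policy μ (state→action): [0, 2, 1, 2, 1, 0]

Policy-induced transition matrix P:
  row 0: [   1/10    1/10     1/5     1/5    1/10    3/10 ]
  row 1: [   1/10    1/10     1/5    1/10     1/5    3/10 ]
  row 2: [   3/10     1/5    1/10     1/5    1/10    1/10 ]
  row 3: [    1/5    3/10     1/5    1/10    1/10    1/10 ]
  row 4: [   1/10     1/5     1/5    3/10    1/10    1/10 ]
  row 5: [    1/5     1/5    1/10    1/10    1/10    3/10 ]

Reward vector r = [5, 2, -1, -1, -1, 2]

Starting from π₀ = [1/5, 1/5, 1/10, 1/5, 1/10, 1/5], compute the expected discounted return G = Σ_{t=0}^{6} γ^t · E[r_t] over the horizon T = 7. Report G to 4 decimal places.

t=0: π = [0.2000, 0.2000, 0.1000, 0.2000, 0.1000, 0.2000], E[r] = 1.4000, γ^t·E[r] = 1.400000, running G = 1.400000
t=1: π = [0.1600, 0.1800, 0.1700, 0.1500, 0.1200, 0.2200], E[r] = 1.1600, γ^t·E[r] = 0.928000, running G = 2.328000
t=2: π = [0.1710, 0.1810, 0.1610, 0.1570, 0.1180, 0.2120], E[r] = 1.2050, γ^t·E[r] = 0.771200, running G = 3.099200
t=3: π = [0.1691, 0.1805, 0.1627, 0.1568, 0.1181, 0.2128], E[r] = 1.1945, γ^t·E[r] = 0.611584, running G = 3.710784
t=4: π = [0.1695, 0.1807, 0.1625, 0.1568, 0.1181, 0.2125], E[r] = 1.1966, γ^t·E[r] = 0.490127, running G = 4.200911
t=5: π = [0.1694, 0.1807, 0.1625, 0.1568, 0.1181, 0.2125], E[r] = 1.1961, γ^t·E[r] = 0.391939, running G = 4.592850
t=6: π = [0.1694, 0.1807, 0.1625, 0.1568, 0.1181, 0.2125], E[r] = 1.1962, γ^t·E[r] = 0.313578, running G = 4.906428

G = 4.9064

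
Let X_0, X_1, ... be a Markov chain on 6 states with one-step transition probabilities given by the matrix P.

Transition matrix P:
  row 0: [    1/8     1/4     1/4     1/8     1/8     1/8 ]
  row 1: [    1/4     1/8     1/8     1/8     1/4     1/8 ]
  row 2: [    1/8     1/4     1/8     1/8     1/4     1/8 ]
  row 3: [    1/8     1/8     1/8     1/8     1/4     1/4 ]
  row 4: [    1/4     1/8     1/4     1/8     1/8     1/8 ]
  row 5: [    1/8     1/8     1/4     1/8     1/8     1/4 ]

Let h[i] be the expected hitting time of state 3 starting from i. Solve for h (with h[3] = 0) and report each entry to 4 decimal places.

h = [8.0000, 8.0000, 8.0000, 0.0000, 8.0000, 8.0000]

First-step conditioning: h[3] = 0; for i ≠ 3, h[i] = 1 + Σ_k P[i][k]·h[k].
  h[0] = 1 + 1/8·h[0] + 1/4·h[1] + 1/4·h[2] + 1/8·h[4] + 1/8·h[5]
  h[1] = 1 + 1/4·h[0] + 1/8·h[1] + 1/8·h[2] + 1/4·h[4] + 1/8·h[5]
  h[2] = 1 + 1/8·h[0] + 1/4·h[1] + 1/8·h[2] + 1/4·h[4] + 1/8·h[5]
  h[4] = 1 + 1/4·h[0] + 1/8·h[1] + 1/4·h[2] + 1/8·h[4] + 1/8·h[5]
  h[5] = 1 + 1/8·h[0] + 1/8·h[1] + 1/4·h[2] + 1/8·h[4] + 1/4·h[5]
Solving the 5×5 linear system over states ≠ 3 gives exactly h = [8, 8, 8, 0, 8, 8] (h[3] = 0 is the target).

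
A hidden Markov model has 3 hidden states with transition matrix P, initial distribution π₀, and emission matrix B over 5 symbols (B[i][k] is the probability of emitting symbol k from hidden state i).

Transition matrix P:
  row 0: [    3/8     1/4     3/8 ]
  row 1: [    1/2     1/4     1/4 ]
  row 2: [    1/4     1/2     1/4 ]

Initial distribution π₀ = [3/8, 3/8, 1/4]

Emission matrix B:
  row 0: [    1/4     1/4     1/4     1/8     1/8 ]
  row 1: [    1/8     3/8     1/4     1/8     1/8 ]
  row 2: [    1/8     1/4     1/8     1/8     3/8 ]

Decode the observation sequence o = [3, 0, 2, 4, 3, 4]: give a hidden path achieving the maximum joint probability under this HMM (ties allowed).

path = [1, 0, 0, 2, 1, 2]

t=0: δ = [4.688e-02, 4.688e-02, 3.125e-02]  (obs o_0=3)
t=1: δ = [5.859e-03, 1.953e-03, 2.197e-03]  ψ = [1, 2, 0]  (obs o_1=0)
t=2: δ = [5.493e-04, 3.662e-04, 2.747e-04]  ψ = [0, 0, 0]  (obs o_2=2)
t=3: δ = [2.575e-05, 1.717e-05, 7.725e-05]  ψ = [0, 0, 0]  (obs o_3=4)
t=4: δ = [2.414e-06, 4.828e-06, 2.414e-06]  ψ = [2, 2, 2]  (obs o_4=3)
t=5: δ = [3.017e-07, 1.509e-07, 4.526e-07]  ψ = [1, 1, 1]  (obs o_5=4)
backtrack: best end state = 2; path = [1, 0, 0, 2, 1, 2]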